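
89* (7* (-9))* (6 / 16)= -16821 / 8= -2102.62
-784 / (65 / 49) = -38416 / 65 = -591.02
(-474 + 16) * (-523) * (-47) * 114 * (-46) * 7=413262261384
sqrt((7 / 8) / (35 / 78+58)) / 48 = sqrt(1244607) / 437664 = 0.00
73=73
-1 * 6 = -6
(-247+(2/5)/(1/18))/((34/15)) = -3597/34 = -105.79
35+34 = 69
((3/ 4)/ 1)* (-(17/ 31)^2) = -867/ 3844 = -0.23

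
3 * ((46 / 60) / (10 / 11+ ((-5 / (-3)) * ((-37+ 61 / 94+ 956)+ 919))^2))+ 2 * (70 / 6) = 106485471308504 / 4563663008175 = 23.33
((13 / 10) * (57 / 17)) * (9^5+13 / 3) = 4375852 / 17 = 257403.06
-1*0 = 0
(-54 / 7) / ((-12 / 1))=9 / 14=0.64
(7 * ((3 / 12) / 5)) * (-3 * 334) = -3507 / 10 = -350.70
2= 2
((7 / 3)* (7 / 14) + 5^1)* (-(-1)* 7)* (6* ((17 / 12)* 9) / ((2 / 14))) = 92463 / 4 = 23115.75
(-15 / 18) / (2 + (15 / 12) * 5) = -0.10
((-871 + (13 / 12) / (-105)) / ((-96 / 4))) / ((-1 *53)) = -1097473 / 1602720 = -0.68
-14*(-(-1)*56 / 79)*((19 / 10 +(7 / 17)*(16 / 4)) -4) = 30184 / 6715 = 4.50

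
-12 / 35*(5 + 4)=-108 / 35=-3.09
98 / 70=7 / 5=1.40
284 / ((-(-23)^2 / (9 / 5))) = -2556 / 2645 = -0.97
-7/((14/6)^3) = -27/49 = -0.55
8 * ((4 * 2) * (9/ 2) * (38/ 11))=10944/ 11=994.91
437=437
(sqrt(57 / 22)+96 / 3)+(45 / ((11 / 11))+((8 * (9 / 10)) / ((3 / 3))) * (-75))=-463+sqrt(1254) / 22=-461.39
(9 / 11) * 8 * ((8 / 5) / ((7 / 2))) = 1152 / 385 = 2.99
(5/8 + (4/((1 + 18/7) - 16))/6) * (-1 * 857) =-1022401/2088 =-489.66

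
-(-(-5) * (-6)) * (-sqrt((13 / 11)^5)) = -5070 * sqrt(143) / 1331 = -45.55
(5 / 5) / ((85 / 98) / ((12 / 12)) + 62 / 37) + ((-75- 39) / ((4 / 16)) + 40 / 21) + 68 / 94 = -4122615776 / 9101127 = -452.98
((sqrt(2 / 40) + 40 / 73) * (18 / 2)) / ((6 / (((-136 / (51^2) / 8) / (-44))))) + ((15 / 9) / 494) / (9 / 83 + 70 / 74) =sqrt(5) / 44880 + 217608965 / 65507272116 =0.00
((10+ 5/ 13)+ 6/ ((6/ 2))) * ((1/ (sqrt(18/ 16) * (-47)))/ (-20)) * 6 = 161 * sqrt(2)/ 3055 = 0.07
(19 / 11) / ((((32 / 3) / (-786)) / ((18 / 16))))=-201609 / 1408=-143.19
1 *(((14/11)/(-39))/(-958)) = 7/205491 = 0.00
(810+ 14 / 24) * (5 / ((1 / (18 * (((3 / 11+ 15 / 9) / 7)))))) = 1556320 / 77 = 20211.95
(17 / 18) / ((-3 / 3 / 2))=-17 / 9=-1.89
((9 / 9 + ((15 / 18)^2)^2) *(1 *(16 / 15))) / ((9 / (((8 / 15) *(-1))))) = -15368 / 164025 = -0.09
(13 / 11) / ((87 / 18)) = 78 / 319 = 0.24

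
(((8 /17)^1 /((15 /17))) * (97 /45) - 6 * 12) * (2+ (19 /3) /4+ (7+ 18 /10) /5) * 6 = -38330936 /16875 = -2271.46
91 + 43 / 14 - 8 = 1205 / 14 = 86.07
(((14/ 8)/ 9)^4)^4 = 33232930569601/ 7958661109946400884391936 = 0.00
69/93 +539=539.74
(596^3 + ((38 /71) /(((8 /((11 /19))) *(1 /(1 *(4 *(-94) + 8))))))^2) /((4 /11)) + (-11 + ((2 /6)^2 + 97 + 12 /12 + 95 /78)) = 686759238745349 /1179594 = 582199671.03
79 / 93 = 0.85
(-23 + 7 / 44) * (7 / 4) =-7035 / 176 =-39.97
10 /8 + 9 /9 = 2.25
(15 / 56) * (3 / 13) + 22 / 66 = 863 / 2184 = 0.40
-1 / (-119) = 1 / 119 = 0.01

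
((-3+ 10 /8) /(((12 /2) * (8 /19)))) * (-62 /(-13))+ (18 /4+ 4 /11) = 21415 /13728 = 1.56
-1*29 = -29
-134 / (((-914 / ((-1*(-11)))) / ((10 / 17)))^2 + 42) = -405350 / 60484411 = -0.01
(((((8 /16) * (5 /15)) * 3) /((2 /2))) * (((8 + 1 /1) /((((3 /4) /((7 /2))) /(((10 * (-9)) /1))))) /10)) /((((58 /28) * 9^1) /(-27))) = 7938 /29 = 273.72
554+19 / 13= 7221 / 13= 555.46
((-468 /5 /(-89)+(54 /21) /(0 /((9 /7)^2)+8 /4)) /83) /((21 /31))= 75237 /1809815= 0.04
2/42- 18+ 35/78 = -9557/546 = -17.50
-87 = -87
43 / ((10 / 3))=129 / 10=12.90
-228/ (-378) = 38/ 63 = 0.60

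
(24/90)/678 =2/5085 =0.00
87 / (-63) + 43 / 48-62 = -20995 / 336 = -62.49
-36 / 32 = -9 / 8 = -1.12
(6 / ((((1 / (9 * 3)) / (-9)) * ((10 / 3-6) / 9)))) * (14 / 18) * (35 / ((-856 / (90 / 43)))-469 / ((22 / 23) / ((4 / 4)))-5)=-1535362864371 / 809776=-1896034.04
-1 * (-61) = 61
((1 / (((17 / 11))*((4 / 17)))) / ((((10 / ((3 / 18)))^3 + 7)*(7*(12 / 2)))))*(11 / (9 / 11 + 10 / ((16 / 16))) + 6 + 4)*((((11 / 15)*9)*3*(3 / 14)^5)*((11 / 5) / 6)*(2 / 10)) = 38547333 / 17595042313408000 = 0.00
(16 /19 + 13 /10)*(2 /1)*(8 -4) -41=-2267 /95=-23.86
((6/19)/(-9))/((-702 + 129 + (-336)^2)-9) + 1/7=3200942/22406643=0.14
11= 11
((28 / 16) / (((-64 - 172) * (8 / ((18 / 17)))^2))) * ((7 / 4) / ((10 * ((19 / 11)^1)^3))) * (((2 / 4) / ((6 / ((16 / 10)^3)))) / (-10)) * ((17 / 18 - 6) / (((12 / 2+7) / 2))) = -1369599 / 11695280900000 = -0.00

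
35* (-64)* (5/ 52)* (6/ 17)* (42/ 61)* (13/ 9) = -78400/ 1037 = -75.60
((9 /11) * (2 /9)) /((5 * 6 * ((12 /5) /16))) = 4 /99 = 0.04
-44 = -44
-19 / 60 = -0.32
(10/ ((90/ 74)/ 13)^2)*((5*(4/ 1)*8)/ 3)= 14807104/ 243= 60934.58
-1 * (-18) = 18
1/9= 0.11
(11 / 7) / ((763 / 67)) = 737 / 5341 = 0.14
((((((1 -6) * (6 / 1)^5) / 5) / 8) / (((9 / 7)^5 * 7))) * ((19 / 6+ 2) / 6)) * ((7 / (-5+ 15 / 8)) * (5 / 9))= 4168136 / 98415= 42.35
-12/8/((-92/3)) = 9/184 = 0.05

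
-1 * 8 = -8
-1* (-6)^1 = 6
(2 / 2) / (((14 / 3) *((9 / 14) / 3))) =1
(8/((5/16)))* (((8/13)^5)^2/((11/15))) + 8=12543864143128/1516443410339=8.27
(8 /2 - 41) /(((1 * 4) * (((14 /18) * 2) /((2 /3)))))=-111 /28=-3.96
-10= -10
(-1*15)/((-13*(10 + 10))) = 0.06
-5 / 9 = -0.56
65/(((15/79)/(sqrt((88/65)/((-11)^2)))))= 158 * sqrt(1430)/165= 36.21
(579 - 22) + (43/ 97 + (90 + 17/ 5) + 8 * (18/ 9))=323419/ 485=666.84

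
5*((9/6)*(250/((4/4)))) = 1875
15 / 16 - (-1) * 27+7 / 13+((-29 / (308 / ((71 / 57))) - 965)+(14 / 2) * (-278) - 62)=-2688198397 / 912912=-2944.64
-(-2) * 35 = 70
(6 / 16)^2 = 9 / 64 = 0.14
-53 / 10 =-5.30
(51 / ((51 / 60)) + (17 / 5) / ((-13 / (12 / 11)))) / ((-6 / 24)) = -238.86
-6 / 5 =-1.20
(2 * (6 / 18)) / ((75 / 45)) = 2 / 5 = 0.40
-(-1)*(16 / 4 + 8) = 12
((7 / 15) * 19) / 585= 133 / 8775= 0.02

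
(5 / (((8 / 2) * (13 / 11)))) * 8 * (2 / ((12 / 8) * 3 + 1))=40 / 13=3.08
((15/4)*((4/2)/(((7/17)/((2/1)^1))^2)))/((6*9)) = 1445/441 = 3.28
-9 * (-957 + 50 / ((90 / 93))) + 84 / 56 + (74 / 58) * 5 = 473041 / 58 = 8155.88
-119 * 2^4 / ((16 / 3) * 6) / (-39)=119 / 78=1.53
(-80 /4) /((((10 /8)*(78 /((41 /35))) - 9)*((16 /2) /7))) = -1435 /6087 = -0.24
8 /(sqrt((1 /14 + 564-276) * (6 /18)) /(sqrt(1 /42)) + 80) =640 /2367-8 * sqrt(4033) /2367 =0.06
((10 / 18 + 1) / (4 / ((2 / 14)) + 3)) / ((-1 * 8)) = -7 / 1116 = -0.01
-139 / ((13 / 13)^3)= -139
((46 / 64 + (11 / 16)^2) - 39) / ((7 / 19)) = -183901 / 1792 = -102.62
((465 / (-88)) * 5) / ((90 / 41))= -6355 / 528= -12.04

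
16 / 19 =0.84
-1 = -1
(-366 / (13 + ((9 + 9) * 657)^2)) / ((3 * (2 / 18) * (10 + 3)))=-1098 / 1818105757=-0.00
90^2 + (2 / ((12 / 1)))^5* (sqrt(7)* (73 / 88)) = 73* sqrt(7) / 684288 + 8100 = 8100.00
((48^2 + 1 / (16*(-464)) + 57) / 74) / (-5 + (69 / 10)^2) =438201575 / 585222784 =0.75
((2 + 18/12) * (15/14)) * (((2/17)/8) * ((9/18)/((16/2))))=15/4352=0.00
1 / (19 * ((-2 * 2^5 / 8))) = -1 / 152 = -0.01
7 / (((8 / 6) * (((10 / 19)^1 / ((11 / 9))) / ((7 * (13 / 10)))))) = 133133 / 1200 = 110.94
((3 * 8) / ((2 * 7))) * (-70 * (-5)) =600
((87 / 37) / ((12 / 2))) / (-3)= -29 / 222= -0.13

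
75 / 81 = 25 / 27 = 0.93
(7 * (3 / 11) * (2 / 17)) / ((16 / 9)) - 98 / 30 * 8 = -583597 / 22440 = -26.01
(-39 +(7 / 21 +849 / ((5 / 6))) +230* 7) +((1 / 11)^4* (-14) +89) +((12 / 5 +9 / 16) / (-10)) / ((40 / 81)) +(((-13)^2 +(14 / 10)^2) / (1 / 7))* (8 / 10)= 1022080049701 / 281107200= 3635.91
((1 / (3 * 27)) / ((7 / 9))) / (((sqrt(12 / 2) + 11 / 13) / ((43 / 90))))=-6149 / 5063310 + 7267 * sqrt(6) / 5063310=0.00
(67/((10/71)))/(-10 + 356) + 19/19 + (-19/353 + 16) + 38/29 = 695343729/35420020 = 19.63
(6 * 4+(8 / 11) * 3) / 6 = 4.36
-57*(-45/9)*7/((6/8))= 2660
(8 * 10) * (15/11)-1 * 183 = -813/11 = -73.91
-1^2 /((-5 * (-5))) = -1 /25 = -0.04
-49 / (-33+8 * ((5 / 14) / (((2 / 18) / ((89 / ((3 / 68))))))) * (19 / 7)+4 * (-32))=-2401 / 6891391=-0.00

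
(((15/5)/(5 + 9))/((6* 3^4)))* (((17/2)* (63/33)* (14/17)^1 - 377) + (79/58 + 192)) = -108635/1446984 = -0.08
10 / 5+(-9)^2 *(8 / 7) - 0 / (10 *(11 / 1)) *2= 662 / 7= 94.57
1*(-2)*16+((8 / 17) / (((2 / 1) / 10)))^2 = -7648 / 289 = -26.46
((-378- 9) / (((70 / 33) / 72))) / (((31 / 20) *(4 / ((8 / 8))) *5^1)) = -459756 / 1085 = -423.74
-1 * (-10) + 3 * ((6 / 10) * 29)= 311 / 5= 62.20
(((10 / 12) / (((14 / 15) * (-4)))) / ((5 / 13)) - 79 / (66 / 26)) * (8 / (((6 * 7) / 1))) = -117169 / 19404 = -6.04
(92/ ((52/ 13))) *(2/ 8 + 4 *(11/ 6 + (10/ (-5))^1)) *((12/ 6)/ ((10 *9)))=-23/ 108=-0.21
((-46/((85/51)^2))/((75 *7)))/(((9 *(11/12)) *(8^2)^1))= -0.00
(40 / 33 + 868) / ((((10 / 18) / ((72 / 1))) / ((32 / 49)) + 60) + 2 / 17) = 3370484736 / 233159927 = 14.46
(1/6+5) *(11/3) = 341/18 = 18.94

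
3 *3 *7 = 63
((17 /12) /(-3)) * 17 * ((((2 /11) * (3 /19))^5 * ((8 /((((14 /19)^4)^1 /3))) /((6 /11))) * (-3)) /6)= 7803 /667907779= 0.00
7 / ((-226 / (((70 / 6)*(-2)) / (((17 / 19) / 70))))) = 325850 / 5763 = 56.54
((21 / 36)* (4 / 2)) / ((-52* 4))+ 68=84857 / 1248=67.99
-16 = -16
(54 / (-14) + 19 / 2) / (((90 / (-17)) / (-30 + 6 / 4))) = 25517 / 840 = 30.38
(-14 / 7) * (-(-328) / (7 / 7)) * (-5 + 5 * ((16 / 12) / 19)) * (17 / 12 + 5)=3346420 / 171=19569.71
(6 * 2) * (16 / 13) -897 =-11469 / 13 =-882.23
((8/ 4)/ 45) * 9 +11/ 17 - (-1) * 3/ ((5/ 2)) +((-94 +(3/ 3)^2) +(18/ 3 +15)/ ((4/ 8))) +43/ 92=-377593/ 7820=-48.29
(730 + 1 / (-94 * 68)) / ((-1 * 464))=-4666159 / 2965888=-1.57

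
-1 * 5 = -5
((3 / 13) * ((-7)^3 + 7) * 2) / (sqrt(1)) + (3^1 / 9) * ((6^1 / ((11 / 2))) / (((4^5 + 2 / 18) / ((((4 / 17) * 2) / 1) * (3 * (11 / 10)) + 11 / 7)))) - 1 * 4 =-872390056 / 5484115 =-159.08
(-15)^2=225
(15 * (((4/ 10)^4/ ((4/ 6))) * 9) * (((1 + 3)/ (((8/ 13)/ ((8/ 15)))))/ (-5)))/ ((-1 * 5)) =0.72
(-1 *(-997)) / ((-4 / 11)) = -10967 / 4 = -2741.75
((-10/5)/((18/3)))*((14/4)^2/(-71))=49/852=0.06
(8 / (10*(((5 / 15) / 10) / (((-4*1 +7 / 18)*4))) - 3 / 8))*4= -16640 / 207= -80.39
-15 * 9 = -135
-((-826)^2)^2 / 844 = -551540924.38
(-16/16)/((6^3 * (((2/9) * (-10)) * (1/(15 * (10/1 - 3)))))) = 7/32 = 0.22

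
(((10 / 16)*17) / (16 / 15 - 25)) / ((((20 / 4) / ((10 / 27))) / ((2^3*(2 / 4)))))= -425 / 3231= -0.13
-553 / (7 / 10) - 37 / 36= -28477 / 36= -791.03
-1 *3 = -3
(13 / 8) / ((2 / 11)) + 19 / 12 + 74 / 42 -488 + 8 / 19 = -3034291 / 6384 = -475.30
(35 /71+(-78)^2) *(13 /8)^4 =12338323439 /290816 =42426.56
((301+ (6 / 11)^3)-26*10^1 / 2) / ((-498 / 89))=-30.59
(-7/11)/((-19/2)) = 14/209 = 0.07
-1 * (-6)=6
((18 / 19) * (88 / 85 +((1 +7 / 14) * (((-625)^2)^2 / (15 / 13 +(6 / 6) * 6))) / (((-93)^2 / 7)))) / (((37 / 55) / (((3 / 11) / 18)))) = 1180267381173319 / 2136193446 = 552509.60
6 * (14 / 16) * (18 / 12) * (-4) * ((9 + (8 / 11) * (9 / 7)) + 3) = -4482 / 11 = -407.45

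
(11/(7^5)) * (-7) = -11/2401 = -0.00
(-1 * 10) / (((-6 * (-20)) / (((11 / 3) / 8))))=-11 / 288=-0.04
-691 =-691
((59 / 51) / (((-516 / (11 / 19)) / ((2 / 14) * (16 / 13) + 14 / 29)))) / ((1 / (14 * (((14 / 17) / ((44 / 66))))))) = -3947867 / 267043803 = -0.01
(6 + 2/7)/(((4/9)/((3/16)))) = 297/112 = 2.65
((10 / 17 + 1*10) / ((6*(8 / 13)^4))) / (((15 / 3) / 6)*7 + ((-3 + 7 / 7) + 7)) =19773 / 17408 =1.14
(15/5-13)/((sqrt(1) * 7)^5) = -10/16807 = -0.00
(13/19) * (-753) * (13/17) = -127257/323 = -393.98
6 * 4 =24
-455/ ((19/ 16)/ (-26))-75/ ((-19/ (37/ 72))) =4543645/ 456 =9964.13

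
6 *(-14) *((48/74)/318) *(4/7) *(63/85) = -12096/166685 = -0.07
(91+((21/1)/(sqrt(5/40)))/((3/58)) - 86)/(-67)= -17.21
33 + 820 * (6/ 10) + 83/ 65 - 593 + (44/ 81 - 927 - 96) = -5734532/ 5265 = -1089.18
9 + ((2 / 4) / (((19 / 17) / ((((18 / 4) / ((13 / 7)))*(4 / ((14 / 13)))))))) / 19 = 6651 / 722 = 9.21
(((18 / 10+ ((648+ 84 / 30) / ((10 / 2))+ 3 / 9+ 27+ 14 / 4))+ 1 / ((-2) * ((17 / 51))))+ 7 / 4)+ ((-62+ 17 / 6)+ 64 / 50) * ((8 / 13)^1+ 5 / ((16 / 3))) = 760781 / 10400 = 73.15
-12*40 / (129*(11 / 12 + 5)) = -1920 / 3053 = -0.63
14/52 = 7/26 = 0.27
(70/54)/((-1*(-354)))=35/9558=0.00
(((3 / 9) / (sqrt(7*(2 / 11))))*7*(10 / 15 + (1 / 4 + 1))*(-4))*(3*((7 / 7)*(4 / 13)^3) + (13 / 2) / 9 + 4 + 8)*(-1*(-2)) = -11651087*sqrt(154) / 355914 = -406.24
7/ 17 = 0.41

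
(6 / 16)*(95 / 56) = 285 / 448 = 0.64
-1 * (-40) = 40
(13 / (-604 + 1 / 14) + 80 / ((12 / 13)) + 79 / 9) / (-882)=-7261207 / 67115790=-0.11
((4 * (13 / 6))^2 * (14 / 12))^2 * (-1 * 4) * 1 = -22391824 / 729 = -30715.81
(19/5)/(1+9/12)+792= 27796/35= 794.17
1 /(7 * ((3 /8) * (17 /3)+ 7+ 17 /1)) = 8 /1463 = 0.01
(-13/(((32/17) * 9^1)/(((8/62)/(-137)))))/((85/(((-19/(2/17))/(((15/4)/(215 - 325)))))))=46189/1146690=0.04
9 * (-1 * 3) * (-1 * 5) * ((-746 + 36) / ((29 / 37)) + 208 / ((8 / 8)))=-2732130 / 29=-94211.38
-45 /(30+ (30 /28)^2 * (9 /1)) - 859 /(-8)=447989 /4216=106.26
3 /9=1 /3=0.33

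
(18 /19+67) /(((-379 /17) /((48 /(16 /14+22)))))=-1229032 /194427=-6.32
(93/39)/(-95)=-31/1235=-0.03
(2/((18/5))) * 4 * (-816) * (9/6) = -2720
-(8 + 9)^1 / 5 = -17 / 5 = -3.40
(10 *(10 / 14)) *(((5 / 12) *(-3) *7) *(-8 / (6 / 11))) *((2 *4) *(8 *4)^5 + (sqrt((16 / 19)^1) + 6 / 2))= 11000 *sqrt(19) / 57 + 738197512250 / 3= 246065838257.86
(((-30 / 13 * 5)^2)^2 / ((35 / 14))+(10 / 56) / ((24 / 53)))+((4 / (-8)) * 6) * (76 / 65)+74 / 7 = 681115714493 / 95964960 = 7097.55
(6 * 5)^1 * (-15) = -450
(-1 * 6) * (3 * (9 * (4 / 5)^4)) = -66.36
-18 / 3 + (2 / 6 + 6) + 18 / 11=65 / 33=1.97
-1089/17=-64.06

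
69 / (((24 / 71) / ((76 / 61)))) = 31027 / 122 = 254.32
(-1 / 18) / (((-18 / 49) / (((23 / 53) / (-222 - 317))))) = -23 / 188892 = -0.00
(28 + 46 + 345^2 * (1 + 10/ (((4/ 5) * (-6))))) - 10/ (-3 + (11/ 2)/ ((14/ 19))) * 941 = -13097759/ 100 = -130977.59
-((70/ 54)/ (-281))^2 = -0.00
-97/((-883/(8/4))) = 194/883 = 0.22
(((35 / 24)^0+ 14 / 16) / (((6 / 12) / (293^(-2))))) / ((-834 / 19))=-95 / 95464088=-0.00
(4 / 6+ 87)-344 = -769 / 3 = -256.33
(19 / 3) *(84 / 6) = 266 / 3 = 88.67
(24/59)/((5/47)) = 1128/295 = 3.82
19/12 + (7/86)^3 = 3022295/1908168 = 1.58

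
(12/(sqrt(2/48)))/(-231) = -8 * sqrt(6)/77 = -0.25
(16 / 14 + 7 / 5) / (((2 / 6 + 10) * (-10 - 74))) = -89 / 30380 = -0.00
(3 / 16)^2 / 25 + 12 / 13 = 0.92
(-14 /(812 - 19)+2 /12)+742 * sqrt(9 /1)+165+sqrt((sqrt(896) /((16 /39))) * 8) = 2 * 14^(1 /4) * sqrt(39)+11377087 /4758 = 2415.31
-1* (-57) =57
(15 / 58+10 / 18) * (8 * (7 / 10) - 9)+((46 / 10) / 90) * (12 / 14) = -248873 / 91350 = -2.72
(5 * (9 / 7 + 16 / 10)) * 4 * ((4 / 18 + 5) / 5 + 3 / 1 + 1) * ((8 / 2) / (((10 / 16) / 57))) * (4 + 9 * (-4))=-3398611.14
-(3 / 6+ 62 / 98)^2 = -12321 / 9604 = -1.28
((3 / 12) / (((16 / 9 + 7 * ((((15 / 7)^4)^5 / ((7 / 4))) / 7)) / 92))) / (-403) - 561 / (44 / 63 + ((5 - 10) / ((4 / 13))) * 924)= 15500421186269166425742874366509 / 414845183058693333353454766514276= 0.04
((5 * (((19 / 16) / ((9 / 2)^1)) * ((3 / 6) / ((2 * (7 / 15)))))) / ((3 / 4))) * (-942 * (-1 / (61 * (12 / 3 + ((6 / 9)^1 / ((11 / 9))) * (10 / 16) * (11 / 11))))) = 820325 / 244671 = 3.35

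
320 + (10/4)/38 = 24325/76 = 320.07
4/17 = 0.24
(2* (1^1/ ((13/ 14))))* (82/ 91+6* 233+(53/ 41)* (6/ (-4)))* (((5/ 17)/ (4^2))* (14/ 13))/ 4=364844585/ 24500944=14.89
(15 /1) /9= 5 /3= 1.67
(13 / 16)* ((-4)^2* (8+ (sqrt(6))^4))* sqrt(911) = 572* sqrt(911) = 17264.55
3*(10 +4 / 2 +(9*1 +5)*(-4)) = -132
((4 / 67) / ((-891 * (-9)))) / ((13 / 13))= 4 / 537273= 0.00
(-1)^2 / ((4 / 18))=9 / 2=4.50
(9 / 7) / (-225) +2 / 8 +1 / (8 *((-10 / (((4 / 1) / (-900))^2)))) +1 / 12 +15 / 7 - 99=-2736612007 / 28350000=-96.53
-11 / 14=-0.79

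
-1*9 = -9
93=93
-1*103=-103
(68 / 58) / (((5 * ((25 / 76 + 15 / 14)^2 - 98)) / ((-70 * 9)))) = 1212474816 / 788258483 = 1.54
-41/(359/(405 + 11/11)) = -16646/359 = -46.37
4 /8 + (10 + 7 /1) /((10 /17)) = 147 /5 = 29.40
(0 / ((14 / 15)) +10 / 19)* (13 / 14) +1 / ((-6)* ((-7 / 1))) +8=6793 / 798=8.51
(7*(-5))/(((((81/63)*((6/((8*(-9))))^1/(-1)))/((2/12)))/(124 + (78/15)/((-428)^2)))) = -2782565597/412164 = -6751.11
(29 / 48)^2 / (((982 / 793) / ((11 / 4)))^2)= 63992303089 / 35548839936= 1.80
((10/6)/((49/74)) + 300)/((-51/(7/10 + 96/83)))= -6852827/622251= -11.01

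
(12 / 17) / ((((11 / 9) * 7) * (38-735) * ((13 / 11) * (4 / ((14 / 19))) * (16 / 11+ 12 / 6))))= -297 / 55607357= -0.00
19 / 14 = 1.36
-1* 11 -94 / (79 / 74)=-7825 / 79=-99.05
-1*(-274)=274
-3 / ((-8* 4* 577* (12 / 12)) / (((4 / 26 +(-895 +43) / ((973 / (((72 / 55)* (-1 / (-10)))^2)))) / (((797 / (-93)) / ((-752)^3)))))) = 492429723035675904 / 439901775438125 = 1119.41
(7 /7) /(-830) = -0.00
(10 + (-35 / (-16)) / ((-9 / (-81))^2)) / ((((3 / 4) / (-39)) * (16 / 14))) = -272545 / 32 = -8517.03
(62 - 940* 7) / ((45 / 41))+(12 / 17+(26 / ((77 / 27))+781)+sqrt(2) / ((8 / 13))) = -303231127 / 58905+13* sqrt(2) / 8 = -5145.50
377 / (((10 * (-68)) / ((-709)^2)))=-278692.26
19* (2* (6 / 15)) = 76 / 5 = 15.20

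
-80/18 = -40/9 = -4.44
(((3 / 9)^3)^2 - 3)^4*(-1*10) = -228349797312160 / 282429536481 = -808.52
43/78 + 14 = 1135/78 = 14.55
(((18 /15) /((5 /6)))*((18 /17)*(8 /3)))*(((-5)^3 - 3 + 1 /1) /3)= -73152 /425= -172.12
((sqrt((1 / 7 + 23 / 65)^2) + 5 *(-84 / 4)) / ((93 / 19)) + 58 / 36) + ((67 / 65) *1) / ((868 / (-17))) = -10033333 / 507780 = -19.76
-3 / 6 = -1 / 2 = -0.50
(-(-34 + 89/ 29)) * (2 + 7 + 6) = 13455/ 29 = 463.97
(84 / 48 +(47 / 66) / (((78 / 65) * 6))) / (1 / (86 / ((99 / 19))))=3589081 / 117612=30.52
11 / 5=2.20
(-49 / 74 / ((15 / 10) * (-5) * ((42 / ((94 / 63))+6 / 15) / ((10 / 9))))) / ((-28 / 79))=-0.01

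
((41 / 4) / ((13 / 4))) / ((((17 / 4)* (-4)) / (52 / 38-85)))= 65149 / 4199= 15.52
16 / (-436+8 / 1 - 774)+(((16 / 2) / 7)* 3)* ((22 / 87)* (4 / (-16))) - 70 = -70.23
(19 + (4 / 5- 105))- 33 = -591 / 5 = -118.20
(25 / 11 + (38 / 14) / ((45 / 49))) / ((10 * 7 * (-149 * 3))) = -1294 / 7744275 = -0.00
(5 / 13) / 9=5 / 117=0.04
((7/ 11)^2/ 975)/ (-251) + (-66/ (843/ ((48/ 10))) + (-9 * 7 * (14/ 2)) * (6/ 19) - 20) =-25238440664501/ 158096999775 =-159.64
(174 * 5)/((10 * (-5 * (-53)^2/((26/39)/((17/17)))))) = -58/14045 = -0.00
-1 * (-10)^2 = -100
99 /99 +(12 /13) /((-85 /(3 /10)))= 1.00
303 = 303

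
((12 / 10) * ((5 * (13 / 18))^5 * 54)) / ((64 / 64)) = 232058125 / 5832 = 39790.49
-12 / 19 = -0.63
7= 7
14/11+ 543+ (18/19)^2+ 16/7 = 15217633/27797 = 547.46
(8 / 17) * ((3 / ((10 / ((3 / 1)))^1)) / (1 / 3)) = 108 / 85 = 1.27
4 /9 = 0.44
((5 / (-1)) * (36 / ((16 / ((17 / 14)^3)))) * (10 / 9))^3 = -1852935570265625 / 165288374272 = -11210.32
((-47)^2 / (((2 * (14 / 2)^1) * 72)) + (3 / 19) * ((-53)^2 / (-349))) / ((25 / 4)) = 6153463 / 41775300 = 0.15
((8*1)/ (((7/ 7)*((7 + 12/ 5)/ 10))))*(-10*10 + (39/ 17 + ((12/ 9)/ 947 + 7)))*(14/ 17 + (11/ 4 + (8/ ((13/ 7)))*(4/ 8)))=-2217975750200/ 501660939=-4421.26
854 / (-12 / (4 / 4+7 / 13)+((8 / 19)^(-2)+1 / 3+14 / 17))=-13937280 / 16361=-851.86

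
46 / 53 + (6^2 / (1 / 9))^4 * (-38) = -22194200600018 / 53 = -418758501887.13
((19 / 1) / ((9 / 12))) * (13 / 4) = 82.33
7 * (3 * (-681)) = -14301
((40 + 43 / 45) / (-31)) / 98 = -1843 / 136710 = -0.01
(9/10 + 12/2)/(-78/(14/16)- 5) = -483/6590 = -0.07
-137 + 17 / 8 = -1079 / 8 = -134.88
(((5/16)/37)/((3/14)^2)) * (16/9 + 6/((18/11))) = 12005/11988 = 1.00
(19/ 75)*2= 38/ 75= 0.51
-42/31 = -1.35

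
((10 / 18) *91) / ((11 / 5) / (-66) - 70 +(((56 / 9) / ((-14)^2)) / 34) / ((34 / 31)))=-4602325 / 6375407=-0.72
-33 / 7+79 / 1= 520 / 7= 74.29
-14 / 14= -1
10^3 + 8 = 1008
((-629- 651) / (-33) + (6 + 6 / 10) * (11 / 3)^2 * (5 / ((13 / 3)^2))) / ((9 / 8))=2784712 / 50193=55.48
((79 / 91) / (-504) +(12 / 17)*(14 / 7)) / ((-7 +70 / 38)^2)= 0.05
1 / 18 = 0.06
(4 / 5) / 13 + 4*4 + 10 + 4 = 30.06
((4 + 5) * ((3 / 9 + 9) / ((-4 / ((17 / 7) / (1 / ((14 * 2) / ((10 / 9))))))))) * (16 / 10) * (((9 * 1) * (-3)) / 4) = 347004 / 25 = 13880.16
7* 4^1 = 28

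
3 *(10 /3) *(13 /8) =65 /4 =16.25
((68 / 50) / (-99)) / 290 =-17 / 358875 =-0.00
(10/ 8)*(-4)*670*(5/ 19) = -16750/ 19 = -881.58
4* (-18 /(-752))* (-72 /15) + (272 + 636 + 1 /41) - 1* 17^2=618.56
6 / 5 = 1.20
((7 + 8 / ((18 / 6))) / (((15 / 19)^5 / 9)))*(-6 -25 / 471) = -204721389221 / 119221875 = -1717.15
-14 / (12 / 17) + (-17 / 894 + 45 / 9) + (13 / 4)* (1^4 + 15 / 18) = -31805 / 3576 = -8.89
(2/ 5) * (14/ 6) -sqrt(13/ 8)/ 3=14/ 15 -sqrt(26)/ 12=0.51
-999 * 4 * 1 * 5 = -19980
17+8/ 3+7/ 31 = 19.89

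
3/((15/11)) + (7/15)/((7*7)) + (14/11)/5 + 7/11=3581/1155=3.10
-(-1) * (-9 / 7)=-9 / 7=-1.29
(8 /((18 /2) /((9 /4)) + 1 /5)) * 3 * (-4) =-160 /7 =-22.86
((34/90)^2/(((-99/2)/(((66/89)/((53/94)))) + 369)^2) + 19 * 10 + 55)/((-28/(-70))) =26648977957501/43508535210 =612.50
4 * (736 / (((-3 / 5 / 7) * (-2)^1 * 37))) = 51520 / 111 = 464.14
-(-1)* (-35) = -35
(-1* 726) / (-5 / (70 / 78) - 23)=2541 / 100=25.41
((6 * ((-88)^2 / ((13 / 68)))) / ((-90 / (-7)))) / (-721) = -526592 / 20085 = -26.22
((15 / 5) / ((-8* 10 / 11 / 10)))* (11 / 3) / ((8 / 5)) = -605 / 64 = -9.45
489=489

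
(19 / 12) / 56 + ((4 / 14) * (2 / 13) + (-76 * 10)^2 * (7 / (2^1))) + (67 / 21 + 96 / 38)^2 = 133887917720987 / 66227616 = 2021632.75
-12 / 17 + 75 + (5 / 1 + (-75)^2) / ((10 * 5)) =15886 / 85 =186.89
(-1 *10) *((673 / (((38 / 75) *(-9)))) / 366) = 84125 / 20862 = 4.03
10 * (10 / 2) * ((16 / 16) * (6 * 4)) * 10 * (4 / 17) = 48000 / 17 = 2823.53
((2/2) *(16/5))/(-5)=-16/25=-0.64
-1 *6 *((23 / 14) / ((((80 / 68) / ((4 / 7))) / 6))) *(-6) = 172.36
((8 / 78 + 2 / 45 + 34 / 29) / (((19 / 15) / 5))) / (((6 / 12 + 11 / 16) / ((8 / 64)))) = 0.55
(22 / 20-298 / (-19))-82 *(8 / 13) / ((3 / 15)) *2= -1204943 / 2470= -487.83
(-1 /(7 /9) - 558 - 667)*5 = -6131.43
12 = 12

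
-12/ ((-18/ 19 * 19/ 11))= 22/ 3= 7.33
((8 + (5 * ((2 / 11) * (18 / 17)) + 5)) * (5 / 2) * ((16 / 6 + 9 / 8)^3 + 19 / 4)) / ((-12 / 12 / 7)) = -74865790475 / 5170176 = -14480.32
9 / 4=2.25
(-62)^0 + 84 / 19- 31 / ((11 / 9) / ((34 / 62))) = -1774 / 209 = -8.49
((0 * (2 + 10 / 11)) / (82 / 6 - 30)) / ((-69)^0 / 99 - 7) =0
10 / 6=5 / 3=1.67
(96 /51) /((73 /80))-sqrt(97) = 2560 /1241-sqrt(97) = -7.79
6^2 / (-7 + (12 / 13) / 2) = -468 / 85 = -5.51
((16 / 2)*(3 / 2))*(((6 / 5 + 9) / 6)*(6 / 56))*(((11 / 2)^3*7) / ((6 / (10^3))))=1697025 / 4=424256.25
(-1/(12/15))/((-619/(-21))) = -105/2476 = -0.04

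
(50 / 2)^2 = 625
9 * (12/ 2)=54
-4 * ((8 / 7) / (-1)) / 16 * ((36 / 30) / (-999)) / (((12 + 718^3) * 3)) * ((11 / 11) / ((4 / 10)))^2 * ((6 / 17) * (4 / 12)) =-5 / 22001677816482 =-0.00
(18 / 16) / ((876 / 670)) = 1005 / 1168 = 0.86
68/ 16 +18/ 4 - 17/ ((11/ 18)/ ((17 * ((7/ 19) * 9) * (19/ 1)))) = -1310519/ 44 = -29784.52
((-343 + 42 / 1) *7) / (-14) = 301 / 2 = 150.50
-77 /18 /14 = -11 /36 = -0.31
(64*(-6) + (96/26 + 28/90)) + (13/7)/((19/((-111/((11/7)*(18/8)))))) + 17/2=-91592419/244530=-374.57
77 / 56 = 11 / 8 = 1.38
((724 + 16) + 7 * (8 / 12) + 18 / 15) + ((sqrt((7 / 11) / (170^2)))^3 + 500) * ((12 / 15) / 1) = 7 * sqrt(77) / 743091250 + 17188 / 15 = 1145.87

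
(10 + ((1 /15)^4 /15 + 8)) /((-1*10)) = -13668751 /7593750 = -1.80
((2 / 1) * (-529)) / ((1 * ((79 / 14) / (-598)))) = 8857576 / 79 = 112121.22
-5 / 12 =-0.42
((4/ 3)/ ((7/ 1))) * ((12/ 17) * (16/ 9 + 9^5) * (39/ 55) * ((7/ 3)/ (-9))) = -1459.60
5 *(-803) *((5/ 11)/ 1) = -1825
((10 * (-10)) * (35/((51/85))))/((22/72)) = -210000/11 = -19090.91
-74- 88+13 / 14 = -2255 / 14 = -161.07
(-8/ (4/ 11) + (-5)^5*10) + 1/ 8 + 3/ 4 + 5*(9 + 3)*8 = -246329/ 8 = -30791.12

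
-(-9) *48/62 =216/31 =6.97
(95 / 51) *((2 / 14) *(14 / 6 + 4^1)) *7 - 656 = -98563 / 153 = -644.20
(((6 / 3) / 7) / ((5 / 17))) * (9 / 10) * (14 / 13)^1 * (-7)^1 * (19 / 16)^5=-2651902029 / 170393600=-15.56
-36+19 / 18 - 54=-1601 / 18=-88.94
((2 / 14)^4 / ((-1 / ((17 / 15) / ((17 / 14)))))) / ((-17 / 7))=2 / 12495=0.00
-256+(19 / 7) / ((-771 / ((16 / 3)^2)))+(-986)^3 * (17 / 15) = -263847778155992 / 242865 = -1086396879.57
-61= -61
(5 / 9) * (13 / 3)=65 / 27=2.41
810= 810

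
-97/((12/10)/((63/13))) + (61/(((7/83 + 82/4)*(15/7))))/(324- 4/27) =-126794432751/323681020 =-391.73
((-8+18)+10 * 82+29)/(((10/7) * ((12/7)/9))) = 3156.82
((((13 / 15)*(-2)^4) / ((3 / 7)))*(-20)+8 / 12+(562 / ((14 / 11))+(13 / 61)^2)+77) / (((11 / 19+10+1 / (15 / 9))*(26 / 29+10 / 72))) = -165111166790 / 14951264517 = -11.04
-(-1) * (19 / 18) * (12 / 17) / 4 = 19 / 102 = 0.19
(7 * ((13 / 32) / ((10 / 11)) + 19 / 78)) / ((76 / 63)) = 4.01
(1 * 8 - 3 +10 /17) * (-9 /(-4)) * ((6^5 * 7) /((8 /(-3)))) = -4363065 /17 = -256650.88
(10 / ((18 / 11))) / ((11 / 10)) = 50 / 9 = 5.56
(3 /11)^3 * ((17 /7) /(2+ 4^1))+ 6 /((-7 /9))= -143595 /18634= -7.71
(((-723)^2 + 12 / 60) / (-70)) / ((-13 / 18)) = 3360402 / 325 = 10339.70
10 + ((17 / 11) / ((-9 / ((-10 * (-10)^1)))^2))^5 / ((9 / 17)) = 2413756900050539510310890590 / 5053951031089059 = 477597999110.49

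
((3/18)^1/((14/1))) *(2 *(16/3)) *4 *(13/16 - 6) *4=-664/63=-10.54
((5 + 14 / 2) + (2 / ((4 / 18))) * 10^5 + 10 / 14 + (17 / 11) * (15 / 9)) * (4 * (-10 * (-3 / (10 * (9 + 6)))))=831614128 / 1155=720012.23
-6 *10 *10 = -600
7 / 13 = 0.54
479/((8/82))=19639/4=4909.75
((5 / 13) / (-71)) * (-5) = 25 / 923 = 0.03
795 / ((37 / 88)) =69960 / 37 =1890.81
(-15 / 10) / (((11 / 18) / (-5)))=135 / 11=12.27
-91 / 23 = -3.96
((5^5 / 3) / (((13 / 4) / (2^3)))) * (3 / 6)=1282.05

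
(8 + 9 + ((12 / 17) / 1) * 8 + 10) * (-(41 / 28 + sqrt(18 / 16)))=-22755 / 476 - 1665 * sqrt(2) / 68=-82.43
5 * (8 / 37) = 40 / 37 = 1.08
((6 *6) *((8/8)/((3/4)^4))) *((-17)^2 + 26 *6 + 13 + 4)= 52565.33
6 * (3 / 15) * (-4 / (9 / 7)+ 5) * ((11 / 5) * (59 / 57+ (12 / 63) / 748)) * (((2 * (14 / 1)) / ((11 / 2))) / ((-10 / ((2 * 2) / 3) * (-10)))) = 3296 / 9405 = 0.35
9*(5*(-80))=-3600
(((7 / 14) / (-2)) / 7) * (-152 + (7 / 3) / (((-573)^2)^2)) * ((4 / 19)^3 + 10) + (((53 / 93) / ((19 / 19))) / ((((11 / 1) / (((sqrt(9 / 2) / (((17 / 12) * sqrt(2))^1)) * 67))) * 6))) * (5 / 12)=19655663059958973738997 / 360049222276143720012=54.59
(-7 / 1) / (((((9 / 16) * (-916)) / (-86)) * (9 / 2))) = -4816 / 18549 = -0.26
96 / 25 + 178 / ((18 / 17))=38689 / 225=171.95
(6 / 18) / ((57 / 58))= 58 / 171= 0.34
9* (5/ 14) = 45/ 14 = 3.21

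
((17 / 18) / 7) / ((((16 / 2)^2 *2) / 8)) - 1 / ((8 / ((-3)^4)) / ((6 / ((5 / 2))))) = -24.29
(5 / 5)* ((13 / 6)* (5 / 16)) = 65 / 96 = 0.68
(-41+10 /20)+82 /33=-2509 /66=-38.02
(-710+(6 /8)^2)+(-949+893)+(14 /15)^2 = -2752439 /3600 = -764.57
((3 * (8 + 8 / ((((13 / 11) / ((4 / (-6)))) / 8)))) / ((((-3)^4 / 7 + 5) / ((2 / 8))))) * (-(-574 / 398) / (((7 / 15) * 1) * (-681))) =196595 / 34060442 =0.01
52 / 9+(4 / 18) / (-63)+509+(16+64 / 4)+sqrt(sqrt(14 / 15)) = 14^(1 / 4) * 15^(3 / 4) / 15+310021 / 567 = 547.76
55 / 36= 1.53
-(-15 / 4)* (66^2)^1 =16335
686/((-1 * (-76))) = 343/38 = 9.03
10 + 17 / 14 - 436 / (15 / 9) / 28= 131 / 70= 1.87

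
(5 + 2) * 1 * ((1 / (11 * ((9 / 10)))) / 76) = 35 / 3762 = 0.01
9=9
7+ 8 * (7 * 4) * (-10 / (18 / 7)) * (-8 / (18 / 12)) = 125629 / 27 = 4652.93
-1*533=-533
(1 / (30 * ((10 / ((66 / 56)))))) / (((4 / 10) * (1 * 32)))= 11 / 35840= 0.00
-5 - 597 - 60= -662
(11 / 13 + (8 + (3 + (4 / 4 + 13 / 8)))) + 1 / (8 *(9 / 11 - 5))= 69087 / 4784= 14.44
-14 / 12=-1.17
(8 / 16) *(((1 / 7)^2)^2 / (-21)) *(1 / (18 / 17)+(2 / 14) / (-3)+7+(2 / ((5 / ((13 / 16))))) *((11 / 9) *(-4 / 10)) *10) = -1987 / 31765230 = -0.00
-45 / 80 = -9 / 16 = -0.56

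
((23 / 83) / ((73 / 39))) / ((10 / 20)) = 1794 / 6059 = 0.30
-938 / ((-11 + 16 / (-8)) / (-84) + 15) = -1176 / 19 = -61.89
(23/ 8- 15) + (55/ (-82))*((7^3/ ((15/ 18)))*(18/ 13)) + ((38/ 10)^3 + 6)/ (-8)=-107130111/ 266500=-401.99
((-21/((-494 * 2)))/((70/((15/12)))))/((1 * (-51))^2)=1/6852768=0.00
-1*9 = -9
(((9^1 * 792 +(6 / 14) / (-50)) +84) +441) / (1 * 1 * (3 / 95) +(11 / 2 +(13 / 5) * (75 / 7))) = 229.21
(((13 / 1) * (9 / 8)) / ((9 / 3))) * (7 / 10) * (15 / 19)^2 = 12285 / 5776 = 2.13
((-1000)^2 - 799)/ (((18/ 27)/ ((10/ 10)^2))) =2997603/ 2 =1498801.50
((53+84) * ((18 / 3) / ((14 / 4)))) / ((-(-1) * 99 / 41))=22468 / 231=97.26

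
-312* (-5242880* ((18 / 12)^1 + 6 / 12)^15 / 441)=17867063951360 / 147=121544652730.34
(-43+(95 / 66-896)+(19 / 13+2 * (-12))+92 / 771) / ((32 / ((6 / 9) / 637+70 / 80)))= -945015852383 / 35958354432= -26.28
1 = 1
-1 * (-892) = 892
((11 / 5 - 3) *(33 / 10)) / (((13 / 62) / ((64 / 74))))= -130944 / 12025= -10.89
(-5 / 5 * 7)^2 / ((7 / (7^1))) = 49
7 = 7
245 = 245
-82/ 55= -1.49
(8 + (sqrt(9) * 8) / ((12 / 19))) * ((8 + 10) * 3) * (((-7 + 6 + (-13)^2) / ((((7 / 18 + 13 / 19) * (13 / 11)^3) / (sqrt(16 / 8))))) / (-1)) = -189961257024 * sqrt(2) / 806299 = -333183.83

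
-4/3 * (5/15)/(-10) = 2/45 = 0.04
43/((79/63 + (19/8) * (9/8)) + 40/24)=173376/22549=7.69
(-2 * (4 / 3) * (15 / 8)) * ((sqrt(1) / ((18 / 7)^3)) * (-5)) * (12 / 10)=1.76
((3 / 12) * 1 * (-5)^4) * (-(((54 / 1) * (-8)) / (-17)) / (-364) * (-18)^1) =-303750 / 1547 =-196.35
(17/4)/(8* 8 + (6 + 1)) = 17/284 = 0.06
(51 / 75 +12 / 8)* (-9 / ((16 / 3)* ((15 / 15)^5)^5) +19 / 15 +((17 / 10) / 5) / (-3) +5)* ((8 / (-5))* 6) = -584131 / 6250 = -93.46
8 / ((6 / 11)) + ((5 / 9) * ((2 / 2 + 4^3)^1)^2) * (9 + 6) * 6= 633794 / 3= 211264.67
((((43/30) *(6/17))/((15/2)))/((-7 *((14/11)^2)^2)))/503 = -629563/86229994200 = -0.00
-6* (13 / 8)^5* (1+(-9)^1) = 1113879 / 2048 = 543.89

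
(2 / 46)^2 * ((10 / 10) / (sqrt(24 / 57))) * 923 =2.69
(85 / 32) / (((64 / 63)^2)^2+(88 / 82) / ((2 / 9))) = 54899069085 / 121822468288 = 0.45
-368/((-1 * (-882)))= -184/441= -0.42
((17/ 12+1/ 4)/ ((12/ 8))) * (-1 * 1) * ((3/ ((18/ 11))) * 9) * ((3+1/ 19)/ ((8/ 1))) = -1595/ 228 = -7.00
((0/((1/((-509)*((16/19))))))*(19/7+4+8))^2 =0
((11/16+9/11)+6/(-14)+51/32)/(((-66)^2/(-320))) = -32905/167706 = -0.20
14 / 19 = 0.74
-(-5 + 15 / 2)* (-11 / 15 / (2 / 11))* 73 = 8833 / 12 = 736.08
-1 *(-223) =223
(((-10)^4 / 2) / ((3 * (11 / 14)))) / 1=2121.21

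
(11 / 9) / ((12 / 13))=143 / 108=1.32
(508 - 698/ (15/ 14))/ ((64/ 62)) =-8339/ 60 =-138.98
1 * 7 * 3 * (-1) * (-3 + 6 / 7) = 45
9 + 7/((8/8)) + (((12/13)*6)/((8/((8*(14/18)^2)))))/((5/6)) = 3904/195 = 20.02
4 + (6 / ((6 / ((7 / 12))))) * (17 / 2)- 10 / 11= 2125 / 264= 8.05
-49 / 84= -7 / 12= -0.58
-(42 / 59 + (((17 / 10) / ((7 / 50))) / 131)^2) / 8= -35743613 / 396899608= -0.09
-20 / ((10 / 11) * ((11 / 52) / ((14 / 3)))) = -1456 / 3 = -485.33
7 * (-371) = -2597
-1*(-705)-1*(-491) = 1196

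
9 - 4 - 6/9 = 13/3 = 4.33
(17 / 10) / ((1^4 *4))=17 / 40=0.42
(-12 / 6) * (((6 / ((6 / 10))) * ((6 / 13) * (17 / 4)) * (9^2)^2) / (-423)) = 371790 / 611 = 608.49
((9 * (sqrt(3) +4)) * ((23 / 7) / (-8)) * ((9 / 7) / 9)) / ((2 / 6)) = -621 / 98 - 621 * sqrt(3) / 392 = -9.08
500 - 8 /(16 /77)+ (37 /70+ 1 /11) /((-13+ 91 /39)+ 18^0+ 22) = 461.55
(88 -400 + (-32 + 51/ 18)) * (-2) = 2047/ 3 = 682.33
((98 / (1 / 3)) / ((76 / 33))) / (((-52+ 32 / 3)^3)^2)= 0.00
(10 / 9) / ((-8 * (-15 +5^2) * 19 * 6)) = -1 / 8208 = -0.00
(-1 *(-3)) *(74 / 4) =111 / 2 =55.50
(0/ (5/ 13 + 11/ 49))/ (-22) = 0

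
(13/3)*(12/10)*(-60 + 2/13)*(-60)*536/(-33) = -3336064/11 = -303278.55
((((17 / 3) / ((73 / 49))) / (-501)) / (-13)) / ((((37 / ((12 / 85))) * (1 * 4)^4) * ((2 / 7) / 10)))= 0.00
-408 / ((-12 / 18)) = 612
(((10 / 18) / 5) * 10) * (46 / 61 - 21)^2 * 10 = 152522500 / 33489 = 4554.41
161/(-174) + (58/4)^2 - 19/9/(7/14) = 214127/1044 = 205.10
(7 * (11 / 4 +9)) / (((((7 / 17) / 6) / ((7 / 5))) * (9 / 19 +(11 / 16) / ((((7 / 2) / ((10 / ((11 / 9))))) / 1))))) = 1487738 / 1845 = 806.36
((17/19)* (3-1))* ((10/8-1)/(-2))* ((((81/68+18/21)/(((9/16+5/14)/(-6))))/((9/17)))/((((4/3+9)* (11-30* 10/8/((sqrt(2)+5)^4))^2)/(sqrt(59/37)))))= -65376174076200000* sqrt(4366)/39338561725012904602519+4913193778543385400* sqrt(2183)/39338561725012904602519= 0.01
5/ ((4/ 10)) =25/ 2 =12.50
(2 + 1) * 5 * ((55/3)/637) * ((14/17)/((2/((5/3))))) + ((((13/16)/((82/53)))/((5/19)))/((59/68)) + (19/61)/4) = 2.67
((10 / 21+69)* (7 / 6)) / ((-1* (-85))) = 1459 / 1530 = 0.95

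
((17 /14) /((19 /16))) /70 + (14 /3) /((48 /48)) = 4.68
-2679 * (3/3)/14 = -2679/14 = -191.36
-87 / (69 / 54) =-1566 / 23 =-68.09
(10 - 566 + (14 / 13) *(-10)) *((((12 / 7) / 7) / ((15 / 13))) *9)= -1082.64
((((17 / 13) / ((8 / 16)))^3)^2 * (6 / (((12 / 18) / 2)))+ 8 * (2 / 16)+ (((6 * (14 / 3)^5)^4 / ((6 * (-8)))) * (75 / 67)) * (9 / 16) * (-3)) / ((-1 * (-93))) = 631016700473382524591577644977 / 47950614423667917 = 13159720851500.07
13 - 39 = -26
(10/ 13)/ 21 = 0.04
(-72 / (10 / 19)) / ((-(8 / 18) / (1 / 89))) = 3.46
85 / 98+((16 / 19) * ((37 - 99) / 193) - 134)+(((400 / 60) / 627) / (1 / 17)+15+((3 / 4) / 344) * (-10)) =-1447140002015 / 12238568496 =-118.24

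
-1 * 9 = -9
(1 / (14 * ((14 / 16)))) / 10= 2 / 245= 0.01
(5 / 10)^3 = 1 / 8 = 0.12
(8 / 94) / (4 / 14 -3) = -28 / 893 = -0.03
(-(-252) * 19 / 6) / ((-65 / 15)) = -2394 / 13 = -184.15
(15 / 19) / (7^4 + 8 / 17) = 51 / 155135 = 0.00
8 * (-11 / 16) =-11 / 2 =-5.50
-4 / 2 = -2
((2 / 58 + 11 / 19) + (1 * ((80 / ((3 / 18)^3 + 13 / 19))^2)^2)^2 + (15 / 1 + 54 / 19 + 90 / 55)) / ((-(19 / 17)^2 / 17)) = -365491327012112840588390005297255349256129436502371 / 811456547171184953043189892351391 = -450413923316350732.80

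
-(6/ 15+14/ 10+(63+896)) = -4804/ 5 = -960.80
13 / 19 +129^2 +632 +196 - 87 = 17382.68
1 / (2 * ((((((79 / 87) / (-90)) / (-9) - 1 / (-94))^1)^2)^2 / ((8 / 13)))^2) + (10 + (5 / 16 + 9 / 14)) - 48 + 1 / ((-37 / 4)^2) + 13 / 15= 2323281172616286525589525040321427374431472374719698353 / 4486449199019135054969442245691817267440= 517844083272852.31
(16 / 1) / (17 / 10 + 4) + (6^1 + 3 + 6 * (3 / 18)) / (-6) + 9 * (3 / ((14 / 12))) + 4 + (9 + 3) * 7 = 44801 / 399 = 112.28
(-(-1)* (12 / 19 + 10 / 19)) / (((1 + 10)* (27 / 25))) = 50 / 513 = 0.10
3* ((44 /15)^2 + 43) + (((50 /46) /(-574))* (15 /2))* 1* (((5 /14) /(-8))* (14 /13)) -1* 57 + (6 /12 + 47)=29927596001 /205951200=145.31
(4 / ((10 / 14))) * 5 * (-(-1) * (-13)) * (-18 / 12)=546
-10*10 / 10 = -10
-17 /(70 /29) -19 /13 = -8.50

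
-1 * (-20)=20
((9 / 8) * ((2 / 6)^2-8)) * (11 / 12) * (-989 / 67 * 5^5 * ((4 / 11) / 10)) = 43886875 / 3216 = 13646.42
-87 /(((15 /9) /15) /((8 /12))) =-522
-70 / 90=-7 / 9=-0.78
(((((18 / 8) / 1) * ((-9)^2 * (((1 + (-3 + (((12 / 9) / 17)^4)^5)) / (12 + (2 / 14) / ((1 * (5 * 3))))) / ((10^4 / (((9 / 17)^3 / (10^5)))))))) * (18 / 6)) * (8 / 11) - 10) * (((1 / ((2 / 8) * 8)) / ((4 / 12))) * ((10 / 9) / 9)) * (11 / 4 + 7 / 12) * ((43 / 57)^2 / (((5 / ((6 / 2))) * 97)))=-186666939765418023553007407316087379467757978559 / 8590445874917987831395843589083199522972385000000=-0.02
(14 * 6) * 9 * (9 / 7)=972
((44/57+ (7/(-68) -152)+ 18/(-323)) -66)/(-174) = 1.25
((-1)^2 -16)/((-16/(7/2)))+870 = 27945/32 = 873.28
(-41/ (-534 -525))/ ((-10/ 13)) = -533/ 10590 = -0.05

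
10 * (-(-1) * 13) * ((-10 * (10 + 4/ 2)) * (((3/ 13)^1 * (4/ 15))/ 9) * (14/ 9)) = -4480/ 27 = -165.93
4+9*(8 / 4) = 22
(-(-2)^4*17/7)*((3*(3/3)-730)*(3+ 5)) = 1581952/7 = 225993.14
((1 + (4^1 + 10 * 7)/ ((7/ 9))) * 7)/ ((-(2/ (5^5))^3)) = -20538330078125/ 8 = -2567291259765.62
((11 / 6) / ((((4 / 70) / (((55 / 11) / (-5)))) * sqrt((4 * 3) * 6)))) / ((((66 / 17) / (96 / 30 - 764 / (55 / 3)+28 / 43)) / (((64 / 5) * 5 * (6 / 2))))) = 7096208 * sqrt(2) / 1419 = 7072.27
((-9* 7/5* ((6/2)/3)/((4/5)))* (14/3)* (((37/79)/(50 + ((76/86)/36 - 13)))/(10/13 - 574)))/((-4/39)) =-13175071/833116304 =-0.02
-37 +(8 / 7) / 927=-240085 / 6489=-37.00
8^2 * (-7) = -448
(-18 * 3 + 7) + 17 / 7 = -312 / 7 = -44.57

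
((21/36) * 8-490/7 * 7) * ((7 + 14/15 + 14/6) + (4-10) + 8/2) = -180544/45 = -4012.09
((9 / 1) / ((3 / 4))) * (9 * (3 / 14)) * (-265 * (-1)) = 42930 / 7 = 6132.86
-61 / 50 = -1.22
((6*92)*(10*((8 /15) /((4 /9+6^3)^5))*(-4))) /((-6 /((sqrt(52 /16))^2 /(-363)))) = -1961739 /53033484036416752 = -0.00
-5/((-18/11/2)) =55/9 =6.11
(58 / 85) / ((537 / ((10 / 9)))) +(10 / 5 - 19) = -1396621 / 82161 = -17.00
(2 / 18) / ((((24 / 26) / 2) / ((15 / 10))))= 13 / 36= 0.36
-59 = -59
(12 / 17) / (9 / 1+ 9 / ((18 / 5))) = 0.06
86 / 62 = 43 / 31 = 1.39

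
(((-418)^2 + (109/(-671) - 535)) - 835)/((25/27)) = 125626059/671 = 187222.14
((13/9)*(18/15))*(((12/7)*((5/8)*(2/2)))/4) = 13/28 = 0.46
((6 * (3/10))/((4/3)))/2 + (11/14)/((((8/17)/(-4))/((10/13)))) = -16243/3640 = -4.46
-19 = -19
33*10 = 330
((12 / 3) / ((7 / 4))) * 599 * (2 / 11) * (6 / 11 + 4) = 958400 / 847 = 1131.52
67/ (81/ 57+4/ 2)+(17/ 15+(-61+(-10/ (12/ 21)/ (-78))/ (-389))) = -814837/ 20228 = -40.28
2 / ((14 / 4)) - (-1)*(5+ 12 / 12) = 46 / 7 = 6.57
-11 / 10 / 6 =-11 / 60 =-0.18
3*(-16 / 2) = -24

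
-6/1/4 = -1.50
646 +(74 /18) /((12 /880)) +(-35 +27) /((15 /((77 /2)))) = 125138 /135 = 926.95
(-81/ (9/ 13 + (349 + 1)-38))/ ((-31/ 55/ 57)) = 220077/ 8401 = 26.20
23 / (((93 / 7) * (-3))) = -161 / 279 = -0.58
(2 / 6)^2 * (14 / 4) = 7 / 18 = 0.39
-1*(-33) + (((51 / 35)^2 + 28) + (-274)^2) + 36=92089526 / 1225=75175.12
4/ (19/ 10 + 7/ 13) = 520/ 317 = 1.64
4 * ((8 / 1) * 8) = 256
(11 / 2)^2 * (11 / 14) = 1331 / 56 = 23.77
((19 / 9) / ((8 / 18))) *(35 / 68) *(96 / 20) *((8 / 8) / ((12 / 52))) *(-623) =-1077167 / 34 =-31681.38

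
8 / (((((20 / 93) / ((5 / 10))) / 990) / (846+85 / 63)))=15603088.29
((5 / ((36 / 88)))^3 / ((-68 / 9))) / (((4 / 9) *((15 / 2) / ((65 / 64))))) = -2162875 / 29376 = -73.63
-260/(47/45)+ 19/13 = -151207/611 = -247.47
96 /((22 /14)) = 672 /11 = 61.09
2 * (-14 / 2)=-14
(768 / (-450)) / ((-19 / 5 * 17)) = 128 / 4845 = 0.03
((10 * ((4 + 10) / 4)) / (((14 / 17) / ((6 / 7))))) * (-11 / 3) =-935 / 7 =-133.57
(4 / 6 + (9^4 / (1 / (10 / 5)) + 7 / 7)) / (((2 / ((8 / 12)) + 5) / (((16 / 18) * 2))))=2916.37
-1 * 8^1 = -8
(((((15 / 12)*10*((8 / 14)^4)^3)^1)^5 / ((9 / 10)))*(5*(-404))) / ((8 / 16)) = -16388186959750549702549379039100928000000000000 / 4572196746656610287899693778869948515951910723524009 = -0.00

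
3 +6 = 9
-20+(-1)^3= -21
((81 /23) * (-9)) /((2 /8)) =-2916 /23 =-126.78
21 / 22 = 0.95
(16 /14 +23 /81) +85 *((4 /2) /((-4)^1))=-46577 /1134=-41.07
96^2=9216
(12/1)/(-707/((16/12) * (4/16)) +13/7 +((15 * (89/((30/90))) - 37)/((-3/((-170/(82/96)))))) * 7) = 574/88041141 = 0.00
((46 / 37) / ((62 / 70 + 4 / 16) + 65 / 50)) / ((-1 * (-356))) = 1610 / 1122913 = 0.00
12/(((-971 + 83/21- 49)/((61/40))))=-3843/213370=-0.02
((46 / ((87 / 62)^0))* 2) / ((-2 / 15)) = -690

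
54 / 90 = 3 / 5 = 0.60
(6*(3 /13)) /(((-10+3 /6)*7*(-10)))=18 /8645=0.00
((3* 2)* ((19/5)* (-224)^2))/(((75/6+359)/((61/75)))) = 2504.61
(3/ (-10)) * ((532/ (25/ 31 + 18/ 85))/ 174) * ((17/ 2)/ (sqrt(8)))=-2.71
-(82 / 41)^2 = -4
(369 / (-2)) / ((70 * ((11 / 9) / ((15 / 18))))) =-1107 / 616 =-1.80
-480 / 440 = -12 / 11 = -1.09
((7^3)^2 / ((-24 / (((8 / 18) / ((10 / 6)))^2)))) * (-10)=470596 / 135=3485.90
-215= -215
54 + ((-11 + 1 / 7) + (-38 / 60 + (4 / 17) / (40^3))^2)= 202958065974463 / 4660992000000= 43.54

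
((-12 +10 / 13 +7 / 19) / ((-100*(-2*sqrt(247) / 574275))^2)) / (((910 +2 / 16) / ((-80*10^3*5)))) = 159354944.38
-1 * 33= -33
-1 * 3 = -3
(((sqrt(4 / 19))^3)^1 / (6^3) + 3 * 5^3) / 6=sqrt(19) / 58482 + 125 / 2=62.50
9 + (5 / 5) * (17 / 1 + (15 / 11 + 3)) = 334 / 11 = 30.36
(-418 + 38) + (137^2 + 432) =18821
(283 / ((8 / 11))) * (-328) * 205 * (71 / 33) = -168881665 / 3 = -56293888.33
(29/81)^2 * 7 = 5887/6561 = 0.90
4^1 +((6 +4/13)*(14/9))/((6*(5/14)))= 15056/1755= 8.58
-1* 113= -113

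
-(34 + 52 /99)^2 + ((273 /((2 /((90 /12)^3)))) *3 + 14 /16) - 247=26865669203 /156816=171319.69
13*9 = 117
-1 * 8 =-8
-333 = -333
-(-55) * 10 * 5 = 2750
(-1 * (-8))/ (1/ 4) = 32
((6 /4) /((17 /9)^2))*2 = 243 /289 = 0.84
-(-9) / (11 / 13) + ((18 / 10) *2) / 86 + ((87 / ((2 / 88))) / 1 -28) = 9012254 / 2365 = 3810.68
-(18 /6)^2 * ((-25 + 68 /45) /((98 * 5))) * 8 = 604 /175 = 3.45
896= 896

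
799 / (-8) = -799 / 8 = -99.88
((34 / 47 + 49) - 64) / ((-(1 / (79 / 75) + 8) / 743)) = 39385687 / 33229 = 1185.28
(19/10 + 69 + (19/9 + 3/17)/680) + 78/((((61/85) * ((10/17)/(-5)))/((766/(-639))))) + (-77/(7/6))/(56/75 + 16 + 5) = 431890913633773/367462049220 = 1175.33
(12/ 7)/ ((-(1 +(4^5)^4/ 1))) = -12/ 7696581394439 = -0.00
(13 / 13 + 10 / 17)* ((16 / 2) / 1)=216 / 17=12.71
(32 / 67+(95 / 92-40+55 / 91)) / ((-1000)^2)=-21250821 / 560924000000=-0.00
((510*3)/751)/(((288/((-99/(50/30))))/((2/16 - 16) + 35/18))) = 562683/96128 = 5.85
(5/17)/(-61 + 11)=-1/170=-0.01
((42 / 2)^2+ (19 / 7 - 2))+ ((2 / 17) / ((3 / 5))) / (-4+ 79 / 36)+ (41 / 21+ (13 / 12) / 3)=3531821 / 7956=443.92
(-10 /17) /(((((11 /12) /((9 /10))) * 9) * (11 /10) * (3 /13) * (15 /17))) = -0.29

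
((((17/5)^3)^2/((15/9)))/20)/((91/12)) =217238121/35546875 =6.11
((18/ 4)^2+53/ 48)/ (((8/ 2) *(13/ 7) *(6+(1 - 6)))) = 7175/ 2496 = 2.87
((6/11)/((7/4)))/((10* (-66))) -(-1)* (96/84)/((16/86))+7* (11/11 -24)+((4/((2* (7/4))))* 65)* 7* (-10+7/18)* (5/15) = -208197494/114345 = -1820.78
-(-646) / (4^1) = 161.50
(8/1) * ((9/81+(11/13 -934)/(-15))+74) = 637984/585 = 1090.57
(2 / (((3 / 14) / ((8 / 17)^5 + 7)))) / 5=279209476 / 21297855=13.11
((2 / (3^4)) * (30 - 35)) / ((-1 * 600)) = 1 / 4860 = 0.00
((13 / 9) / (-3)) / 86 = -0.01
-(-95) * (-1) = -95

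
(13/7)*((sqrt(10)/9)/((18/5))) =0.18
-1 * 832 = -832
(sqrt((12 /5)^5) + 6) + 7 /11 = 73 /11 + 288* sqrt(15) /125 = 15.56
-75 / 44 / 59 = -75 / 2596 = -0.03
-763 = -763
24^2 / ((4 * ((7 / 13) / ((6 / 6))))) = 1872 / 7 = 267.43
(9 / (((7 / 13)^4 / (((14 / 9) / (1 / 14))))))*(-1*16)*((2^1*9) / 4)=-8225568 / 49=-167868.73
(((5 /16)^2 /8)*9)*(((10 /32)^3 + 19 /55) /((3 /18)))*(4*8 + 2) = 194384205 /23068672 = 8.43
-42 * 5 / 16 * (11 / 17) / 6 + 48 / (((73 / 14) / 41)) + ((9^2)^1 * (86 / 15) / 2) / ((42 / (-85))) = -13054039 / 138992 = -93.92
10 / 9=1.11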